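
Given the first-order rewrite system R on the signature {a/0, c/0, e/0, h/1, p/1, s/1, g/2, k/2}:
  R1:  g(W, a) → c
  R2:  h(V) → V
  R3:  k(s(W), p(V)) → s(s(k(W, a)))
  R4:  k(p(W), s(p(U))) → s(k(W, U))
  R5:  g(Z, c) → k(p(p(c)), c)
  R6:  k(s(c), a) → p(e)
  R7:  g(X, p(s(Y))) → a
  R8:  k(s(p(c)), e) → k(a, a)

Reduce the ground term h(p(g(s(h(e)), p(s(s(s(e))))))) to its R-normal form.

p(a)

1. h(p(g(s(h(e)), p(s(s(s(e)))))))  →  p(g(s(h(e)), p(s(s(s(e))))))   [R2 at ε]
2. p(g(s(h(e)), p(s(s(s(e))))))  →  p(a)   [R7 at 1]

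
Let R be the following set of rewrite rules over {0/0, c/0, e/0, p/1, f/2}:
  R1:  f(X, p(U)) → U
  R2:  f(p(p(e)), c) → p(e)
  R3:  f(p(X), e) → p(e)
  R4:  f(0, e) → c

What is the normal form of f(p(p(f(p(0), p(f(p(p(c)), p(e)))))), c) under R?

p(e)

1. f(p(p(f(p(0), p(f(p(p(c)), p(e)))))), c)  →  f(p(p(f(p(p(c)), p(e)))), c)   [R1 at 1.1.1]
2. f(p(p(f(p(p(c)), p(e)))), c)  →  f(p(p(e)), c)   [R1 at 1.1.1]
3. f(p(p(e)), c)  →  p(e)   [R2 at ε]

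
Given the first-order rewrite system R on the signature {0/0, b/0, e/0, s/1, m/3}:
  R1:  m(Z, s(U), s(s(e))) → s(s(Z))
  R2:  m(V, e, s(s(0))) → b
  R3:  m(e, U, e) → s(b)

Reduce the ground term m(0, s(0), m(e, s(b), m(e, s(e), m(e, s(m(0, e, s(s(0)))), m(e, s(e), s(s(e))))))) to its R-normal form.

1. m(0, s(0), m(e, s(b), m(e, s(e), m(e, s(m(0, e, s(s(0)))), m(e, s(e), s(s(e)))))))  →  m(0, s(0), m(e, s(b), m(e, s(e), m(e, s(b), m(e, s(e), s(s(e)))))))   [R2 at 3.3.3.2.1]
2. m(0, s(0), m(e, s(b), m(e, s(e), m(e, s(b), m(e, s(e), s(s(e)))))))  →  m(0, s(0), m(e, s(b), m(e, s(e), m(e, s(b), s(s(e))))))   [R1 at 3.3.3.3]
3. m(0, s(0), m(e, s(b), m(e, s(e), m(e, s(b), s(s(e))))))  →  m(0, s(0), m(e, s(b), m(e, s(e), s(s(e)))))   [R1 at 3.3.3]
4. m(0, s(0), m(e, s(b), m(e, s(e), s(s(e)))))  →  m(0, s(0), m(e, s(b), s(s(e))))   [R1 at 3.3]
5. m(0, s(0), m(e, s(b), s(s(e))))  →  m(0, s(0), s(s(e)))   [R1 at 3]
6. m(0, s(0), s(s(e)))  →  s(s(0))   [R1 at ε]

s(s(0))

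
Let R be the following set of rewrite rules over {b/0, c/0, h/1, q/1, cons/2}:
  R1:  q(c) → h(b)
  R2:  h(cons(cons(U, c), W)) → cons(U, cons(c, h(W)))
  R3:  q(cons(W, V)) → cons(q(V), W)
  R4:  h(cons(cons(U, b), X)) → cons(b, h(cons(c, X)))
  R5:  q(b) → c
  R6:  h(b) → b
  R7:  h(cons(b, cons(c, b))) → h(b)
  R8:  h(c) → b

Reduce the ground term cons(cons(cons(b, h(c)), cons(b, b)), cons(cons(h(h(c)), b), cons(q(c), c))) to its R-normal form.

cons(cons(cons(b, b), cons(b, b)), cons(cons(b, b), cons(b, c)))

1. cons(cons(cons(b, h(c)), cons(b, b)), cons(cons(h(h(c)), b), cons(q(c), c)))  →  cons(cons(cons(b, b), cons(b, b)), cons(cons(h(h(c)), b), cons(q(c), c)))   [R8 at 1.1.2]
2. cons(cons(cons(b, b), cons(b, b)), cons(cons(h(h(c)), b), cons(q(c), c)))  →  cons(cons(cons(b, b), cons(b, b)), cons(cons(h(b), b), cons(q(c), c)))   [R8 at 2.1.1.1]
3. cons(cons(cons(b, b), cons(b, b)), cons(cons(h(b), b), cons(q(c), c)))  →  cons(cons(cons(b, b), cons(b, b)), cons(cons(b, b), cons(q(c), c)))   [R6 at 2.1.1]
4. cons(cons(cons(b, b), cons(b, b)), cons(cons(b, b), cons(q(c), c)))  →  cons(cons(cons(b, b), cons(b, b)), cons(cons(b, b), cons(h(b), c)))   [R1 at 2.2.1]
5. cons(cons(cons(b, b), cons(b, b)), cons(cons(b, b), cons(h(b), c)))  →  cons(cons(cons(b, b), cons(b, b)), cons(cons(b, b), cons(b, c)))   [R6 at 2.2.1]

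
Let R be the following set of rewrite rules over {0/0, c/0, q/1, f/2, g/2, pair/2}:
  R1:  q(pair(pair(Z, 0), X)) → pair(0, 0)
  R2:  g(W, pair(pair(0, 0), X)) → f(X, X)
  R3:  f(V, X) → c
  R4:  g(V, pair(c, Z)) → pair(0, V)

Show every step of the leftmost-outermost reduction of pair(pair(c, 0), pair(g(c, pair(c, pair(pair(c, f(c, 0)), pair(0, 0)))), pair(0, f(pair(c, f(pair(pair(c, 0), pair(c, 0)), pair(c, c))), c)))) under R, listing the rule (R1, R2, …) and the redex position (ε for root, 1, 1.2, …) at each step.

1. pair(pair(c, 0), pair(g(c, pair(c, pair(pair(c, f(c, 0)), pair(0, 0)))), pair(0, f(pair(c, f(pair(pair(c, 0), pair(c, 0)), pair(c, c))), c))))  →  pair(pair(c, 0), pair(pair(0, c), pair(0, f(pair(c, f(pair(pair(c, 0), pair(c, 0)), pair(c, c))), c))))   [R4 at 2.1]
2. pair(pair(c, 0), pair(pair(0, c), pair(0, f(pair(c, f(pair(pair(c, 0), pair(c, 0)), pair(c, c))), c))))  →  pair(pair(c, 0), pair(pair(0, c), pair(0, c)))   [R3 at 2.2.2]

pair(pair(c, 0), pair(pair(0, c), pair(0, c)))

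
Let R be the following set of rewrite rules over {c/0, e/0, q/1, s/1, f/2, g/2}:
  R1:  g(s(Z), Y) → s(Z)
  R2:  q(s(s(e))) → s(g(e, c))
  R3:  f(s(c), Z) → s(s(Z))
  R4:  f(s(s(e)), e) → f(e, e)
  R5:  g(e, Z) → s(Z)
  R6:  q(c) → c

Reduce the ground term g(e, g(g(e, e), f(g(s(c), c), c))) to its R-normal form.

s(s(e))

1. g(e, g(g(e, e), f(g(s(c), c), c)))  →  s(g(g(e, e), f(g(s(c), c), c)))   [R5 at ε]
2. s(g(g(e, e), f(g(s(c), c), c)))  →  s(g(s(e), f(g(s(c), c), c)))   [R5 at 1.1]
3. s(g(s(e), f(g(s(c), c), c)))  →  s(s(e))   [R1 at 1]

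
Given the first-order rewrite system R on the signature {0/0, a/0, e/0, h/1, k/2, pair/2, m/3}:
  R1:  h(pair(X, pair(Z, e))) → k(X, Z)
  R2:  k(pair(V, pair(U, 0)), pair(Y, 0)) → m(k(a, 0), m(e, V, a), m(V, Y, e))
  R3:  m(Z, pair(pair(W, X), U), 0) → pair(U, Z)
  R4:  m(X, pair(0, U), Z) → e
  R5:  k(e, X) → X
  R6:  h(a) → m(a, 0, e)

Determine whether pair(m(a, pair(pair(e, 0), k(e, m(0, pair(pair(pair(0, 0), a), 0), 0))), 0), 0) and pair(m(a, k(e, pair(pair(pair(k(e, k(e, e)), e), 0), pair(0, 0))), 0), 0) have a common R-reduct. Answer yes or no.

Reduce t₁ = pair(m(a, pair(pair(e, 0), k(e, m(0, pair(pair(pair(0, 0), a), 0), 0))), 0), 0):
1. pair(m(a, pair(pair(e, 0), k(e, m(0, pair(pair(pair(0, 0), a), 0), 0))), 0), 0)  →  pair(pair(k(e, m(0, pair(pair(pair(0, 0), a), 0), 0)), a), 0)   [R3 at 1]
2. pair(pair(k(e, m(0, pair(pair(pair(0, 0), a), 0), 0)), a), 0)  →  pair(pair(m(0, pair(pair(pair(0, 0), a), 0), 0), a), 0)   [R5 at 1.1]
3. pair(pair(m(0, pair(pair(pair(0, 0), a), 0), 0), a), 0)  →  pair(pair(pair(0, 0), a), 0)   [R3 at 1.1]

Reduce t₂ = pair(m(a, k(e, pair(pair(pair(k(e, k(e, e)), e), 0), pair(0, 0))), 0), 0):
1. pair(m(a, k(e, pair(pair(pair(k(e, k(e, e)), e), 0), pair(0, 0))), 0), 0)  →  pair(m(a, pair(pair(pair(k(e, k(e, e)), e), 0), pair(0, 0)), 0), 0)   [R5 at 1.2]
2. pair(m(a, pair(pair(pair(k(e, k(e, e)), e), 0), pair(0, 0)), 0), 0)  →  pair(pair(pair(0, 0), a), 0)   [R3 at 1]

yes — NF(t₁) = pair(pair(pair(0, 0), a), 0), NF(t₂) = pair(pair(pair(0, 0), a), 0)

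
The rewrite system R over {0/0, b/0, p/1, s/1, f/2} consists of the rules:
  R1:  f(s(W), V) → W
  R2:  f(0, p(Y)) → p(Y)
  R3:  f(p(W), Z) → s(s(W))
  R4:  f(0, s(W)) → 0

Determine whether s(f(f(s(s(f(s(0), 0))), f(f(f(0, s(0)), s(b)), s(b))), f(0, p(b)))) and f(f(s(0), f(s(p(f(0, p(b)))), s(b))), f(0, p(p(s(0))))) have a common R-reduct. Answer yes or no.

Reduce t₁ = s(f(f(s(s(f(s(0), 0))), f(f(f(0, s(0)), s(b)), s(b))), f(0, p(b)))):
1. s(f(f(s(s(f(s(0), 0))), f(f(f(0, s(0)), s(b)), s(b))), f(0, p(b))))  →  s(f(s(f(s(0), 0)), f(0, p(b))))   [R1 at 1.1]
2. s(f(s(f(s(0), 0)), f(0, p(b))))  →  s(f(s(0), 0))   [R1 at 1]
3. s(f(s(0), 0))  →  s(0)   [R1 at 1]

Reduce t₂ = f(f(s(0), f(s(p(f(0, p(b)))), s(b))), f(0, p(p(s(0))))):
1. f(f(s(0), f(s(p(f(0, p(b)))), s(b))), f(0, p(p(s(0)))))  →  f(0, f(0, p(p(s(0)))))   [R1 at 1]
2. f(0, f(0, p(p(s(0)))))  →  f(0, p(p(s(0))))   [R2 at 2]
3. f(0, p(p(s(0))))  →  p(p(s(0)))   [R2 at ε]

no — NF(t₁) = s(0), NF(t₂) = p(p(s(0)))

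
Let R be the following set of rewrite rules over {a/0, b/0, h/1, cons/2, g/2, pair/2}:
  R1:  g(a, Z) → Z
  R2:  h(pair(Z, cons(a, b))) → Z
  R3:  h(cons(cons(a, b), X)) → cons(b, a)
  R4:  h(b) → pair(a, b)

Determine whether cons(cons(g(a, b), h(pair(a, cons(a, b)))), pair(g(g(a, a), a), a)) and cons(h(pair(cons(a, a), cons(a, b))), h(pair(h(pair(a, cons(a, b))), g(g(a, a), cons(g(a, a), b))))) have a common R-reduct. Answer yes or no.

Reduce t₁ = cons(cons(g(a, b), h(pair(a, cons(a, b)))), pair(g(g(a, a), a), a)):
1. cons(cons(g(a, b), h(pair(a, cons(a, b)))), pair(g(g(a, a), a), a))  →  cons(cons(b, h(pair(a, cons(a, b)))), pair(g(g(a, a), a), a))   [R1 at 1.1]
2. cons(cons(b, h(pair(a, cons(a, b)))), pair(g(g(a, a), a), a))  →  cons(cons(b, a), pair(g(g(a, a), a), a))   [R2 at 1.2]
3. cons(cons(b, a), pair(g(g(a, a), a), a))  →  cons(cons(b, a), pair(g(a, a), a))   [R1 at 2.1.1]
4. cons(cons(b, a), pair(g(a, a), a))  →  cons(cons(b, a), pair(a, a))   [R1 at 2.1]

Reduce t₂ = cons(h(pair(cons(a, a), cons(a, b))), h(pair(h(pair(a, cons(a, b))), g(g(a, a), cons(g(a, a), b))))):
1. cons(h(pair(cons(a, a), cons(a, b))), h(pair(h(pair(a, cons(a, b))), g(g(a, a), cons(g(a, a), b)))))  →  cons(cons(a, a), h(pair(h(pair(a, cons(a, b))), g(g(a, a), cons(g(a, a), b)))))   [R2 at 1]
2. cons(cons(a, a), h(pair(h(pair(a, cons(a, b))), g(g(a, a), cons(g(a, a), b)))))  →  cons(cons(a, a), h(pair(a, g(g(a, a), cons(g(a, a), b)))))   [R2 at 2.1.1]
3. cons(cons(a, a), h(pair(a, g(g(a, a), cons(g(a, a), b)))))  →  cons(cons(a, a), h(pair(a, g(a, cons(g(a, a), b)))))   [R1 at 2.1.2.1]
4. cons(cons(a, a), h(pair(a, g(a, cons(g(a, a), b)))))  →  cons(cons(a, a), h(pair(a, cons(g(a, a), b))))   [R1 at 2.1.2]
5. cons(cons(a, a), h(pair(a, cons(g(a, a), b))))  →  cons(cons(a, a), h(pair(a, cons(a, b))))   [R1 at 2.1.2.1]
6. cons(cons(a, a), h(pair(a, cons(a, b))))  →  cons(cons(a, a), a)   [R2 at 2]

no — NF(t₁) = cons(cons(b, a), pair(a, a)), NF(t₂) = cons(cons(a, a), a)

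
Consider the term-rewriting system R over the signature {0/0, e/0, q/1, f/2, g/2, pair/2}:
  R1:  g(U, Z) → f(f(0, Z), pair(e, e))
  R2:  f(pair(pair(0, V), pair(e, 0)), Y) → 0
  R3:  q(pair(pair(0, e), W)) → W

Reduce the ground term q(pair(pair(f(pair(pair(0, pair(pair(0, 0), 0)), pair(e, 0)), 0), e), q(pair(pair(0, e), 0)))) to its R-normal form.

0

1. q(pair(pair(f(pair(pair(0, pair(pair(0, 0), 0)), pair(e, 0)), 0), e), q(pair(pair(0, e), 0))))  →  q(pair(pair(0, e), q(pair(pair(0, e), 0))))   [R2 at 1.1.1]
2. q(pair(pair(0, e), q(pair(pair(0, e), 0))))  →  q(pair(pair(0, e), 0))   [R3 at ε]
3. q(pair(pair(0, e), 0))  →  0   [R3 at ε]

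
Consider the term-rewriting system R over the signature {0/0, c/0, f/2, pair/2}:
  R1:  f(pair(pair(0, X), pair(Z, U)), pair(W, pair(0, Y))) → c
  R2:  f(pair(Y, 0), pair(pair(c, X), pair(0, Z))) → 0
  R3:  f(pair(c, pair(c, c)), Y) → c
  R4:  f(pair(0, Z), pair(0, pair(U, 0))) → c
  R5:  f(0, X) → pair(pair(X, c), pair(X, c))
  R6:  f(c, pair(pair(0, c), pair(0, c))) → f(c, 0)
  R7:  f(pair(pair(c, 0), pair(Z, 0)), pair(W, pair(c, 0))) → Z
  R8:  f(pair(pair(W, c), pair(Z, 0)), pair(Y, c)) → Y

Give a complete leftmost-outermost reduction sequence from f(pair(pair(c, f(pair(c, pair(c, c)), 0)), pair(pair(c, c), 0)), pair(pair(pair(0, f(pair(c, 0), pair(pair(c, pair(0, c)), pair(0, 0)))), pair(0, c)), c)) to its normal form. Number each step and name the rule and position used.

pair(pair(0, 0), pair(0, c))

1. f(pair(pair(c, f(pair(c, pair(c, c)), 0)), pair(pair(c, c), 0)), pair(pair(pair(0, f(pair(c, 0), pair(pair(c, pair(0, c)), pair(0, 0)))), pair(0, c)), c))  →  f(pair(pair(c, c), pair(pair(c, c), 0)), pair(pair(pair(0, f(pair(c, 0), pair(pair(c, pair(0, c)), pair(0, 0)))), pair(0, c)), c))   [R3 at 1.1.2]
2. f(pair(pair(c, c), pair(pair(c, c), 0)), pair(pair(pair(0, f(pair(c, 0), pair(pair(c, pair(0, c)), pair(0, 0)))), pair(0, c)), c))  →  pair(pair(0, f(pair(c, 0), pair(pair(c, pair(0, c)), pair(0, 0)))), pair(0, c))   [R8 at ε]
3. pair(pair(0, f(pair(c, 0), pair(pair(c, pair(0, c)), pair(0, 0)))), pair(0, c))  →  pair(pair(0, 0), pair(0, c))   [R2 at 1.2]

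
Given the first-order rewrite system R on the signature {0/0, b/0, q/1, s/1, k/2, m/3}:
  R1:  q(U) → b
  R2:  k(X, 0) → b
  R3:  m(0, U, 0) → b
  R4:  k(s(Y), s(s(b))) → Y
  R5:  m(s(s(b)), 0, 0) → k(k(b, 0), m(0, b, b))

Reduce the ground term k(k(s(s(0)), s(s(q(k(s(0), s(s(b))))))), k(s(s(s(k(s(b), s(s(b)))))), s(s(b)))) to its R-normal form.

0

1. k(k(s(s(0)), s(s(q(k(s(0), s(s(b))))))), k(s(s(s(k(s(b), s(s(b)))))), s(s(b))))  →  k(k(s(s(0)), s(s(b))), k(s(s(s(k(s(b), s(s(b)))))), s(s(b))))   [R1 at 1.2.1.1]
2. k(k(s(s(0)), s(s(b))), k(s(s(s(k(s(b), s(s(b)))))), s(s(b))))  →  k(s(0), k(s(s(s(k(s(b), s(s(b)))))), s(s(b))))   [R4 at 1]
3. k(s(0), k(s(s(s(k(s(b), s(s(b)))))), s(s(b))))  →  k(s(0), s(s(k(s(b), s(s(b))))))   [R4 at 2]
4. k(s(0), s(s(k(s(b), s(s(b))))))  →  k(s(0), s(s(b)))   [R4 at 2.1.1]
5. k(s(0), s(s(b)))  →  0   [R4 at ε]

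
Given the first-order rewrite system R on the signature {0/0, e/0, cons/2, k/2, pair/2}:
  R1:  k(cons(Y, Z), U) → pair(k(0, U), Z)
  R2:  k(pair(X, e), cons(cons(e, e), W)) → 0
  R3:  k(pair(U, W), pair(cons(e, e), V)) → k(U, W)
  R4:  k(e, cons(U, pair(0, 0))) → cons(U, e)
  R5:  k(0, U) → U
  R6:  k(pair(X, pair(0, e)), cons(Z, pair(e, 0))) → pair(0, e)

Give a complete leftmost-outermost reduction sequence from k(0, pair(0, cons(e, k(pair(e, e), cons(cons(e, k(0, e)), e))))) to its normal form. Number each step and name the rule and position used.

1. k(0, pair(0, cons(e, k(pair(e, e), cons(cons(e, k(0, e)), e)))))  →  pair(0, cons(e, k(pair(e, e), cons(cons(e, k(0, e)), e))))   [R5 at ε]
2. pair(0, cons(e, k(pair(e, e), cons(cons(e, k(0, e)), e))))  →  pair(0, cons(e, k(pair(e, e), cons(cons(e, e), e))))   [R5 at 2.2.2.1.2]
3. pair(0, cons(e, k(pair(e, e), cons(cons(e, e), e))))  →  pair(0, cons(e, 0))   [R2 at 2.2]

pair(0, cons(e, 0))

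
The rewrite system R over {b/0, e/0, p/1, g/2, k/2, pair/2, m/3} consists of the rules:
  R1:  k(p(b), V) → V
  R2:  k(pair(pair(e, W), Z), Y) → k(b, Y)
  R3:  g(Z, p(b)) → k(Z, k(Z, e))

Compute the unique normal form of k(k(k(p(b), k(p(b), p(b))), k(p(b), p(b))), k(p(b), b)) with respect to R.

1. k(k(k(p(b), k(p(b), p(b))), k(p(b), p(b))), k(p(b), b))  →  k(k(k(p(b), p(b)), k(p(b), p(b))), k(p(b), b))   [R1 at 1.1]
2. k(k(k(p(b), p(b)), k(p(b), p(b))), k(p(b), b))  →  k(k(p(b), k(p(b), p(b))), k(p(b), b))   [R1 at 1.1]
3. k(k(p(b), k(p(b), p(b))), k(p(b), b))  →  k(k(p(b), p(b)), k(p(b), b))   [R1 at 1]
4. k(k(p(b), p(b)), k(p(b), b))  →  k(p(b), k(p(b), b))   [R1 at 1]
5. k(p(b), k(p(b), b))  →  k(p(b), b)   [R1 at ε]
6. k(p(b), b)  →  b   [R1 at ε]

b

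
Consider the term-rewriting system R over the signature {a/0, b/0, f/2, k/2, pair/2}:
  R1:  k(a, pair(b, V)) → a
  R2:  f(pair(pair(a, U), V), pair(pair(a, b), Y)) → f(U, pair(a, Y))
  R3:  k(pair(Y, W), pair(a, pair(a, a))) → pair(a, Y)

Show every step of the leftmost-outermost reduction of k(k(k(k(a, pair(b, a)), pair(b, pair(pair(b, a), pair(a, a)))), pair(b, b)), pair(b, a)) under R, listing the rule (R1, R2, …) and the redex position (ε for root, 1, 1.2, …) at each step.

a

1. k(k(k(k(a, pair(b, a)), pair(b, pair(pair(b, a), pair(a, a)))), pair(b, b)), pair(b, a))  →  k(k(k(a, pair(b, pair(pair(b, a), pair(a, a)))), pair(b, b)), pair(b, a))   [R1 at 1.1.1]
2. k(k(k(a, pair(b, pair(pair(b, a), pair(a, a)))), pair(b, b)), pair(b, a))  →  k(k(a, pair(b, b)), pair(b, a))   [R1 at 1.1]
3. k(k(a, pair(b, b)), pair(b, a))  →  k(a, pair(b, a))   [R1 at 1]
4. k(a, pair(b, a))  →  a   [R1 at ε]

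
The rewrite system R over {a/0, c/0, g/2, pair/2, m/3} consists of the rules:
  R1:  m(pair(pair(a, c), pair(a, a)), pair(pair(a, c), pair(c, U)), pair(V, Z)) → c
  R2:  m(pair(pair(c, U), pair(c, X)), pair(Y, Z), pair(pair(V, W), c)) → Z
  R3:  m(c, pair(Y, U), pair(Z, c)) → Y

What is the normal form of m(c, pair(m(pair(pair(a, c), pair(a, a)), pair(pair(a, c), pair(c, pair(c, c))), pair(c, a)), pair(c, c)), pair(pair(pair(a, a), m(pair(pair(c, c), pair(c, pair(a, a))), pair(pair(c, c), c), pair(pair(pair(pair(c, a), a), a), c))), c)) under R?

1. m(c, pair(m(pair(pair(a, c), pair(a, a)), pair(pair(a, c), pair(c, pair(c, c))), pair(c, a)), pair(c, c)), pair(pair(pair(a, a), m(pair(pair(c, c), pair(c, pair(a, a))), pair(pair(c, c), c), pair(pair(pair(pair(c, a), a), a), c))), c))  →  m(pair(pair(a, c), pair(a, a)), pair(pair(a, c), pair(c, pair(c, c))), pair(c, a))   [R3 at ε]
2. m(pair(pair(a, c), pair(a, a)), pair(pair(a, c), pair(c, pair(c, c))), pair(c, a))  →  c   [R1 at ε]

c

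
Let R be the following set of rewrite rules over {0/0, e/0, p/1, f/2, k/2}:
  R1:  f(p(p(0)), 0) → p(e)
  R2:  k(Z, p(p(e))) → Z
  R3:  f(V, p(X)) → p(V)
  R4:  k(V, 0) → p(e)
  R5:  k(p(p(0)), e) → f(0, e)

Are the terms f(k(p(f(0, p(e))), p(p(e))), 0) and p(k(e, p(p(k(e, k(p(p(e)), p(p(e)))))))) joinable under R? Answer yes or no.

yes — NF(t₁) = p(e), NF(t₂) = p(e)

Reduce t₁ = f(k(p(f(0, p(e))), p(p(e))), 0):
1. f(k(p(f(0, p(e))), p(p(e))), 0)  →  f(p(f(0, p(e))), 0)   [R2 at 1]
2. f(p(f(0, p(e))), 0)  →  f(p(p(0)), 0)   [R3 at 1.1]
3. f(p(p(0)), 0)  →  p(e)   [R1 at ε]

Reduce t₂ = p(k(e, p(p(k(e, k(p(p(e)), p(p(e)))))))):
1. p(k(e, p(p(k(e, k(p(p(e)), p(p(e))))))))  →  p(k(e, p(p(k(e, p(p(e)))))))   [R2 at 1.2.1.1.2]
2. p(k(e, p(p(k(e, p(p(e)))))))  →  p(k(e, p(p(e))))   [R2 at 1.2.1.1]
3. p(k(e, p(p(e))))  →  p(e)   [R2 at 1]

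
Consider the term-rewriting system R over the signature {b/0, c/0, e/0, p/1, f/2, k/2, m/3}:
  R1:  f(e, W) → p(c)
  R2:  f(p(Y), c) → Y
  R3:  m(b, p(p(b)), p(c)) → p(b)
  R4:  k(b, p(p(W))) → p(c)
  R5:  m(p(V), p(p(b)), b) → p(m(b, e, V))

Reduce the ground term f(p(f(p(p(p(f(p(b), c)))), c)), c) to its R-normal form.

p(p(b))

1. f(p(f(p(p(p(f(p(b), c)))), c)), c)  →  f(p(p(p(f(p(b), c)))), c)   [R2 at ε]
2. f(p(p(p(f(p(b), c)))), c)  →  p(p(f(p(b), c)))   [R2 at ε]
3. p(p(f(p(b), c)))  →  p(p(b))   [R2 at 1.1]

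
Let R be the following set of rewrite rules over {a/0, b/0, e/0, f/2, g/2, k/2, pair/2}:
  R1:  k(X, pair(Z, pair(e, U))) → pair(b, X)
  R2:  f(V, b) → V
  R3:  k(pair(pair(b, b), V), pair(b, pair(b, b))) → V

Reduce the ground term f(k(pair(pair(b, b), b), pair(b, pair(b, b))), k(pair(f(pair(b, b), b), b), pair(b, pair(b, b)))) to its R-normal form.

b

1. f(k(pair(pair(b, b), b), pair(b, pair(b, b))), k(pair(f(pair(b, b), b), b), pair(b, pair(b, b))))  →  f(b, k(pair(f(pair(b, b), b), b), pair(b, pair(b, b))))   [R3 at 1]
2. f(b, k(pair(f(pair(b, b), b), b), pair(b, pair(b, b))))  →  f(b, k(pair(pair(b, b), b), pair(b, pair(b, b))))   [R2 at 2.1.1]
3. f(b, k(pair(pair(b, b), b), pair(b, pair(b, b))))  →  f(b, b)   [R3 at 2]
4. f(b, b)  →  b   [R2 at ε]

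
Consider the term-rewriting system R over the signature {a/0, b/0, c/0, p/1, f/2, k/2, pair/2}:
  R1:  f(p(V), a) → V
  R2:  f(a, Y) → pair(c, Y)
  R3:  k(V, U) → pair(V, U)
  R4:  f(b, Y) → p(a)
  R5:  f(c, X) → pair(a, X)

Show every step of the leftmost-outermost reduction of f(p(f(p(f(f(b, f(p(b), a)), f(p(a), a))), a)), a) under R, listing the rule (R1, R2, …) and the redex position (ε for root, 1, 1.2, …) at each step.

1. f(p(f(p(f(f(b, f(p(b), a)), f(p(a), a))), a)), a)  →  f(p(f(f(b, f(p(b), a)), f(p(a), a))), a)   [R1 at ε]
2. f(p(f(f(b, f(p(b), a)), f(p(a), a))), a)  →  f(f(b, f(p(b), a)), f(p(a), a))   [R1 at ε]
3. f(f(b, f(p(b), a)), f(p(a), a))  →  f(p(a), f(p(a), a))   [R4 at 1]
4. f(p(a), f(p(a), a))  →  f(p(a), a)   [R1 at 2]
5. f(p(a), a)  →  a   [R1 at ε]

a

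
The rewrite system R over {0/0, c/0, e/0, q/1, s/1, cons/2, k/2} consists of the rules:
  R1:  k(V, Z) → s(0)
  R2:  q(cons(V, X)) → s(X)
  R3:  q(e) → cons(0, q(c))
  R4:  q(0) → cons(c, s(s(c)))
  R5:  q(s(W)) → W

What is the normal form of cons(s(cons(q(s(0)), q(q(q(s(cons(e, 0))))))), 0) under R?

cons(s(cons(0, 0)), 0)

1. cons(s(cons(q(s(0)), q(q(q(s(cons(e, 0))))))), 0)  →  cons(s(cons(0, q(q(q(s(cons(e, 0))))))), 0)   [R5 at 1.1.1]
2. cons(s(cons(0, q(q(q(s(cons(e, 0))))))), 0)  →  cons(s(cons(0, q(q(cons(e, 0))))), 0)   [R5 at 1.1.2.1.1]
3. cons(s(cons(0, q(q(cons(e, 0))))), 0)  →  cons(s(cons(0, q(s(0)))), 0)   [R2 at 1.1.2.1]
4. cons(s(cons(0, q(s(0)))), 0)  →  cons(s(cons(0, 0)), 0)   [R5 at 1.1.2]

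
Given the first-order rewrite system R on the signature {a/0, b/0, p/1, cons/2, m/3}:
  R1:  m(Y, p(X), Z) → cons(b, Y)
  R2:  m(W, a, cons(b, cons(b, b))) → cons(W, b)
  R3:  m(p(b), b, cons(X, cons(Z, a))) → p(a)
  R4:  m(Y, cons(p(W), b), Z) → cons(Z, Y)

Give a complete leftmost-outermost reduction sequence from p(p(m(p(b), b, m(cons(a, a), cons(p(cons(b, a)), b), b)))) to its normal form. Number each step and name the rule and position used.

p(p(p(a)))

1. p(p(m(p(b), b, m(cons(a, a), cons(p(cons(b, a)), b), b))))  →  p(p(m(p(b), b, cons(b, cons(a, a)))))   [R4 at 1.1.3]
2. p(p(m(p(b), b, cons(b, cons(a, a)))))  →  p(p(p(a)))   [R3 at 1.1]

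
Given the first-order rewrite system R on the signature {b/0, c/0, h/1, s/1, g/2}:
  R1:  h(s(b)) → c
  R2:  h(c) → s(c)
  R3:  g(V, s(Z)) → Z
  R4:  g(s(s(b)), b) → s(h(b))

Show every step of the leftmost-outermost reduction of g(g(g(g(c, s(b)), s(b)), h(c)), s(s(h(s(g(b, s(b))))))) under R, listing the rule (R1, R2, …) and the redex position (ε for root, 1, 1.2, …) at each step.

s(c)

1. g(g(g(g(c, s(b)), s(b)), h(c)), s(s(h(s(g(b, s(b)))))))  →  s(h(s(g(b, s(b)))))   [R3 at ε]
2. s(h(s(g(b, s(b)))))  →  s(h(s(b)))   [R3 at 1.1.1]
3. s(h(s(b)))  →  s(c)   [R1 at 1]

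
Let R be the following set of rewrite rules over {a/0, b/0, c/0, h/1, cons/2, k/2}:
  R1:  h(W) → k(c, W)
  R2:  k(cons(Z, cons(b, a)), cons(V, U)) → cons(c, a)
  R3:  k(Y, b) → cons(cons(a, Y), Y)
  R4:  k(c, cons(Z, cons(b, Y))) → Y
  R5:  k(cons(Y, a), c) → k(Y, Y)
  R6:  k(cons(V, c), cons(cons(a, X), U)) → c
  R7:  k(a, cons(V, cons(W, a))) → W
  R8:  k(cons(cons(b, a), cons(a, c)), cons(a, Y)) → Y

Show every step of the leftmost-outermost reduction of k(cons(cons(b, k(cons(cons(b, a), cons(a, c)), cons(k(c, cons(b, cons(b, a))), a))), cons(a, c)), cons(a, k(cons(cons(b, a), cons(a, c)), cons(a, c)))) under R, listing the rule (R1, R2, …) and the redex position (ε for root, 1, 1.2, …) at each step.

1. k(cons(cons(b, k(cons(cons(b, a), cons(a, c)), cons(k(c, cons(b, cons(b, a))), a))), cons(a, c)), cons(a, k(cons(cons(b, a), cons(a, c)), cons(a, c))))  →  k(cons(cons(b, k(cons(cons(b, a), cons(a, c)), cons(a, a))), cons(a, c)), cons(a, k(cons(cons(b, a), cons(a, c)), cons(a, c))))   [R4 at 1.1.2.2.1]
2. k(cons(cons(b, k(cons(cons(b, a), cons(a, c)), cons(a, a))), cons(a, c)), cons(a, k(cons(cons(b, a), cons(a, c)), cons(a, c))))  →  k(cons(cons(b, a), cons(a, c)), cons(a, k(cons(cons(b, a), cons(a, c)), cons(a, c))))   [R8 at 1.1.2]
3. k(cons(cons(b, a), cons(a, c)), cons(a, k(cons(cons(b, a), cons(a, c)), cons(a, c))))  →  k(cons(cons(b, a), cons(a, c)), cons(a, c))   [R8 at ε]
4. k(cons(cons(b, a), cons(a, c)), cons(a, c))  →  c   [R8 at ε]

c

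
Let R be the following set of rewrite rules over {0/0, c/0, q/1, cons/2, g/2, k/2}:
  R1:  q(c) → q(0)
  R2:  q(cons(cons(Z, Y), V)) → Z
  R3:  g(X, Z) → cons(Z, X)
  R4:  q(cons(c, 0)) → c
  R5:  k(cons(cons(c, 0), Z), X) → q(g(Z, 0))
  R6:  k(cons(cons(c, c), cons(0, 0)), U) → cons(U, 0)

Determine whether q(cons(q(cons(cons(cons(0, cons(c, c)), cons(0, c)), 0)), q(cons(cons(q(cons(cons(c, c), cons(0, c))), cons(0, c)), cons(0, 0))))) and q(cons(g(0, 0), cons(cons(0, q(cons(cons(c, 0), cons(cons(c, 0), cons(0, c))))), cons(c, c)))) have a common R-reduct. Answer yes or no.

yes — NF(t₁) = 0, NF(t₂) = 0

Reduce t₁ = q(cons(q(cons(cons(cons(0, cons(c, c)), cons(0, c)), 0)), q(cons(cons(q(cons(cons(c, c), cons(0, c))), cons(0, c)), cons(0, 0))))):
1. q(cons(q(cons(cons(cons(0, cons(c, c)), cons(0, c)), 0)), q(cons(cons(q(cons(cons(c, c), cons(0, c))), cons(0, c)), cons(0, 0)))))  →  q(cons(cons(0, cons(c, c)), q(cons(cons(q(cons(cons(c, c), cons(0, c))), cons(0, c)), cons(0, 0)))))   [R2 at 1.1]
2. q(cons(cons(0, cons(c, c)), q(cons(cons(q(cons(cons(c, c), cons(0, c))), cons(0, c)), cons(0, 0)))))  →  0   [R2 at ε]

Reduce t₂ = q(cons(g(0, 0), cons(cons(0, q(cons(cons(c, 0), cons(cons(c, 0), cons(0, c))))), cons(c, c)))):
1. q(cons(g(0, 0), cons(cons(0, q(cons(cons(c, 0), cons(cons(c, 0), cons(0, c))))), cons(c, c))))  →  q(cons(cons(0, 0), cons(cons(0, q(cons(cons(c, 0), cons(cons(c, 0), cons(0, c))))), cons(c, c))))   [R3 at 1.1]
2. q(cons(cons(0, 0), cons(cons(0, q(cons(cons(c, 0), cons(cons(c, 0), cons(0, c))))), cons(c, c))))  →  0   [R2 at ε]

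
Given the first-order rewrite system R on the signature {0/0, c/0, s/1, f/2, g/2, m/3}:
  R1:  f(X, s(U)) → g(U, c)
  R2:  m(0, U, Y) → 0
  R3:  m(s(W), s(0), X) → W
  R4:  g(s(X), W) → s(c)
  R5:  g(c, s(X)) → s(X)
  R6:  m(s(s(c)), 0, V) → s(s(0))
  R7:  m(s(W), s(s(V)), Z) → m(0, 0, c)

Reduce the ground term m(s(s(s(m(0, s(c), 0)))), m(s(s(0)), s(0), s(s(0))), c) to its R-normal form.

s(s(0))

1. m(s(s(s(m(0, s(c), 0)))), m(s(s(0)), s(0), s(s(0))), c)  →  m(s(s(s(0))), m(s(s(0)), s(0), s(s(0))), c)   [R2 at 1.1.1.1]
2. m(s(s(s(0))), m(s(s(0)), s(0), s(s(0))), c)  →  m(s(s(s(0))), s(0), c)   [R3 at 2]
3. m(s(s(s(0))), s(0), c)  →  s(s(0))   [R3 at ε]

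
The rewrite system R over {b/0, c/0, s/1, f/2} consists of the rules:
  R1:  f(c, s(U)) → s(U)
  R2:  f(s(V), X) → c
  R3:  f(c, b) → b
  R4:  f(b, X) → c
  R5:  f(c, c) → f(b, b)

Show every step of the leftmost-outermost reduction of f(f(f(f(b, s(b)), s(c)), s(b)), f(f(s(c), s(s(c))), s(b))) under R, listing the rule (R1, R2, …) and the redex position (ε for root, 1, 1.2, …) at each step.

s(b)

1. f(f(f(f(b, s(b)), s(c)), s(b)), f(f(s(c), s(s(c))), s(b)))  →  f(f(f(c, s(c)), s(b)), f(f(s(c), s(s(c))), s(b)))   [R4 at 1.1.1]
2. f(f(f(c, s(c)), s(b)), f(f(s(c), s(s(c))), s(b)))  →  f(f(s(c), s(b)), f(f(s(c), s(s(c))), s(b)))   [R1 at 1.1]
3. f(f(s(c), s(b)), f(f(s(c), s(s(c))), s(b)))  →  f(c, f(f(s(c), s(s(c))), s(b)))   [R2 at 1]
4. f(c, f(f(s(c), s(s(c))), s(b)))  →  f(c, f(c, s(b)))   [R2 at 2.1]
5. f(c, f(c, s(b)))  →  f(c, s(b))   [R1 at 2]
6. f(c, s(b))  →  s(b)   [R1 at ε]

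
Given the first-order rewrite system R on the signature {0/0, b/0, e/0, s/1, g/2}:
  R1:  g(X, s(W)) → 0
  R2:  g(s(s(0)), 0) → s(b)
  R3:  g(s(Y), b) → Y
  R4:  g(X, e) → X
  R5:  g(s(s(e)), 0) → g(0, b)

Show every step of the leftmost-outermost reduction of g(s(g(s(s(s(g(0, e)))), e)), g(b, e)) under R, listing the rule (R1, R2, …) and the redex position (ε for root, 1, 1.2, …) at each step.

s(s(s(0)))

1. g(s(g(s(s(s(g(0, e)))), e)), g(b, e))  →  g(s(s(s(s(g(0, e))))), g(b, e))   [R4 at 1.1]
2. g(s(s(s(s(g(0, e))))), g(b, e))  →  g(s(s(s(s(0)))), g(b, e))   [R4 at 1.1.1.1.1]
3. g(s(s(s(s(0)))), g(b, e))  →  g(s(s(s(s(0)))), b)   [R4 at 2]
4. g(s(s(s(s(0)))), b)  →  s(s(s(0)))   [R3 at ε]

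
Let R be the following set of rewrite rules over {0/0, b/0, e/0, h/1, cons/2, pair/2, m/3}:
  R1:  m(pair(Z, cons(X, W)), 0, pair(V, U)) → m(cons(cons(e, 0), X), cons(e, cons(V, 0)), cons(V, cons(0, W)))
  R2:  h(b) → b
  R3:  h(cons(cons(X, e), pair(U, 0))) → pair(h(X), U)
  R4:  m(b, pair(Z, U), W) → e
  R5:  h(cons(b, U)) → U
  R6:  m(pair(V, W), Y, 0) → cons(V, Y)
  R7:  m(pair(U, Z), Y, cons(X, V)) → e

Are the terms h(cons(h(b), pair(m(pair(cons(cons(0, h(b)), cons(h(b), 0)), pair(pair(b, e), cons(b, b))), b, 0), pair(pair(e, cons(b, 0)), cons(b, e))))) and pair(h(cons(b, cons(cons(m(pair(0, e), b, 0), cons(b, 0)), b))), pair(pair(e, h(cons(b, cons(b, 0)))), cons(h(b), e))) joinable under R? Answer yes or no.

Reduce t₁ = h(cons(h(b), pair(m(pair(cons(cons(0, h(b)), cons(h(b), 0)), pair(pair(b, e), cons(b, b))), b, 0), pair(pair(e, cons(b, 0)), cons(b, e))))):
1. h(cons(h(b), pair(m(pair(cons(cons(0, h(b)), cons(h(b), 0)), pair(pair(b, e), cons(b, b))), b, 0), pair(pair(e, cons(b, 0)), cons(b, e)))))  →  h(cons(b, pair(m(pair(cons(cons(0, h(b)), cons(h(b), 0)), pair(pair(b, e), cons(b, b))), b, 0), pair(pair(e, cons(b, 0)), cons(b, e)))))   [R2 at 1.1]
2. h(cons(b, pair(m(pair(cons(cons(0, h(b)), cons(h(b), 0)), pair(pair(b, e), cons(b, b))), b, 0), pair(pair(e, cons(b, 0)), cons(b, e)))))  →  pair(m(pair(cons(cons(0, h(b)), cons(h(b), 0)), pair(pair(b, e), cons(b, b))), b, 0), pair(pair(e, cons(b, 0)), cons(b, e)))   [R5 at ε]
3. pair(m(pair(cons(cons(0, h(b)), cons(h(b), 0)), pair(pair(b, e), cons(b, b))), b, 0), pair(pair(e, cons(b, 0)), cons(b, e)))  →  pair(cons(cons(cons(0, h(b)), cons(h(b), 0)), b), pair(pair(e, cons(b, 0)), cons(b, e)))   [R6 at 1]
4. pair(cons(cons(cons(0, h(b)), cons(h(b), 0)), b), pair(pair(e, cons(b, 0)), cons(b, e)))  →  pair(cons(cons(cons(0, b), cons(h(b), 0)), b), pair(pair(e, cons(b, 0)), cons(b, e)))   [R2 at 1.1.1.2]
5. pair(cons(cons(cons(0, b), cons(h(b), 0)), b), pair(pair(e, cons(b, 0)), cons(b, e)))  →  pair(cons(cons(cons(0, b), cons(b, 0)), b), pair(pair(e, cons(b, 0)), cons(b, e)))   [R2 at 1.1.2.1]

Reduce t₂ = pair(h(cons(b, cons(cons(m(pair(0, e), b, 0), cons(b, 0)), b))), pair(pair(e, h(cons(b, cons(b, 0)))), cons(h(b), e))):
1. pair(h(cons(b, cons(cons(m(pair(0, e), b, 0), cons(b, 0)), b))), pair(pair(e, h(cons(b, cons(b, 0)))), cons(h(b), e)))  →  pair(cons(cons(m(pair(0, e), b, 0), cons(b, 0)), b), pair(pair(e, h(cons(b, cons(b, 0)))), cons(h(b), e)))   [R5 at 1]
2. pair(cons(cons(m(pair(0, e), b, 0), cons(b, 0)), b), pair(pair(e, h(cons(b, cons(b, 0)))), cons(h(b), e)))  →  pair(cons(cons(cons(0, b), cons(b, 0)), b), pair(pair(e, h(cons(b, cons(b, 0)))), cons(h(b), e)))   [R6 at 1.1.1]
3. pair(cons(cons(cons(0, b), cons(b, 0)), b), pair(pair(e, h(cons(b, cons(b, 0)))), cons(h(b), e)))  →  pair(cons(cons(cons(0, b), cons(b, 0)), b), pair(pair(e, cons(b, 0)), cons(h(b), e)))   [R5 at 2.1.2]
4. pair(cons(cons(cons(0, b), cons(b, 0)), b), pair(pair(e, cons(b, 0)), cons(h(b), e)))  →  pair(cons(cons(cons(0, b), cons(b, 0)), b), pair(pair(e, cons(b, 0)), cons(b, e)))   [R2 at 2.2.1]

yes — NF(t₁) = pair(cons(cons(cons(0, b), cons(b, 0)), b), pair(pair(e, cons(b, 0)), cons(b, e))), NF(t₂) = pair(cons(cons(cons(0, b), cons(b, 0)), b), pair(pair(e, cons(b, 0)), cons(b, e)))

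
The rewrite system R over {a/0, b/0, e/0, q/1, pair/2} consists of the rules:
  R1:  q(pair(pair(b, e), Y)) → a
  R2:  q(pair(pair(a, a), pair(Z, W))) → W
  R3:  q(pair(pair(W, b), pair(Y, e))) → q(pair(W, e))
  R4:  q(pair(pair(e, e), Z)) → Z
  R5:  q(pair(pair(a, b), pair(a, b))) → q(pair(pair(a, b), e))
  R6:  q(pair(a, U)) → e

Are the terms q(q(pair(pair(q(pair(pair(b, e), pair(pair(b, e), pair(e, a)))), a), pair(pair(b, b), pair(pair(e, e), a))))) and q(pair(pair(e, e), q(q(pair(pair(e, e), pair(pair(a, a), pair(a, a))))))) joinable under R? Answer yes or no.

Reduce t₁ = q(q(pair(pair(q(pair(pair(b, e), pair(pair(b, e), pair(e, a)))), a), pair(pair(b, b), pair(pair(e, e), a))))):
1. q(q(pair(pair(q(pair(pair(b, e), pair(pair(b, e), pair(e, a)))), a), pair(pair(b, b), pair(pair(e, e), a)))))  →  q(q(pair(pair(a, a), pair(pair(b, b), pair(pair(e, e), a)))))   [R1 at 1.1.1.1]
2. q(q(pair(pair(a, a), pair(pair(b, b), pair(pair(e, e), a)))))  →  q(pair(pair(e, e), a))   [R2 at 1]
3. q(pair(pair(e, e), a))  →  a   [R4 at ε]

Reduce t₂ = q(pair(pair(e, e), q(q(pair(pair(e, e), pair(pair(a, a), pair(a, a))))))):
1. q(pair(pair(e, e), q(q(pair(pair(e, e), pair(pair(a, a), pair(a, a)))))))  →  q(q(pair(pair(e, e), pair(pair(a, a), pair(a, a)))))   [R4 at ε]
2. q(q(pair(pair(e, e), pair(pair(a, a), pair(a, a)))))  →  q(pair(pair(a, a), pair(a, a)))   [R4 at 1]
3. q(pair(pair(a, a), pair(a, a)))  →  a   [R2 at ε]

yes — NF(t₁) = a, NF(t₂) = a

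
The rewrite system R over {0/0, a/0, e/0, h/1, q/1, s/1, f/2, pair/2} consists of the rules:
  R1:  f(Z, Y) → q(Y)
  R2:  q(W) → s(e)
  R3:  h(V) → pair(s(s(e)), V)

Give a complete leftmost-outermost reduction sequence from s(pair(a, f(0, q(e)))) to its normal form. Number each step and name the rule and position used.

s(pair(a, s(e)))

1. s(pair(a, f(0, q(e))))  →  s(pair(a, q(q(e))))   [R1 at 1.2]
2. s(pair(a, q(q(e))))  →  s(pair(a, s(e)))   [R2 at 1.2]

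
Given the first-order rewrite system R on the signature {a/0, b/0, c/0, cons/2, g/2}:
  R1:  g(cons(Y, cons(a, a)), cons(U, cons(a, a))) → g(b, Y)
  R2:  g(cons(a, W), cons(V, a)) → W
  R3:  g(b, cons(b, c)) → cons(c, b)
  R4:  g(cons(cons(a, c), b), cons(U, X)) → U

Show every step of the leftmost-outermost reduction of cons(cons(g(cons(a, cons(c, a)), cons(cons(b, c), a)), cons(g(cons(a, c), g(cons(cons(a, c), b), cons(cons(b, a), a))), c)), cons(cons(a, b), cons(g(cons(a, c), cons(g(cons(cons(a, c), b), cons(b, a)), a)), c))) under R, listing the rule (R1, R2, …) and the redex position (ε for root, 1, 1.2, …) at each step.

cons(cons(cons(c, a), cons(c, c)), cons(cons(a, b), cons(c, c)))

1. cons(cons(g(cons(a, cons(c, a)), cons(cons(b, c), a)), cons(g(cons(a, c), g(cons(cons(a, c), b), cons(cons(b, a), a))), c)), cons(cons(a, b), cons(g(cons(a, c), cons(g(cons(cons(a, c), b), cons(b, a)), a)), c)))  →  cons(cons(cons(c, a), cons(g(cons(a, c), g(cons(cons(a, c), b), cons(cons(b, a), a))), c)), cons(cons(a, b), cons(g(cons(a, c), cons(g(cons(cons(a, c), b), cons(b, a)), a)), c)))   [R2 at 1.1]
2. cons(cons(cons(c, a), cons(g(cons(a, c), g(cons(cons(a, c), b), cons(cons(b, a), a))), c)), cons(cons(a, b), cons(g(cons(a, c), cons(g(cons(cons(a, c), b), cons(b, a)), a)), c)))  →  cons(cons(cons(c, a), cons(g(cons(a, c), cons(b, a)), c)), cons(cons(a, b), cons(g(cons(a, c), cons(g(cons(cons(a, c), b), cons(b, a)), a)), c)))   [R4 at 1.2.1.2]
3. cons(cons(cons(c, a), cons(g(cons(a, c), cons(b, a)), c)), cons(cons(a, b), cons(g(cons(a, c), cons(g(cons(cons(a, c), b), cons(b, a)), a)), c)))  →  cons(cons(cons(c, a), cons(c, c)), cons(cons(a, b), cons(g(cons(a, c), cons(g(cons(cons(a, c), b), cons(b, a)), a)), c)))   [R2 at 1.2.1]
4. cons(cons(cons(c, a), cons(c, c)), cons(cons(a, b), cons(g(cons(a, c), cons(g(cons(cons(a, c), b), cons(b, a)), a)), c)))  →  cons(cons(cons(c, a), cons(c, c)), cons(cons(a, b), cons(c, c)))   [R2 at 2.2.1]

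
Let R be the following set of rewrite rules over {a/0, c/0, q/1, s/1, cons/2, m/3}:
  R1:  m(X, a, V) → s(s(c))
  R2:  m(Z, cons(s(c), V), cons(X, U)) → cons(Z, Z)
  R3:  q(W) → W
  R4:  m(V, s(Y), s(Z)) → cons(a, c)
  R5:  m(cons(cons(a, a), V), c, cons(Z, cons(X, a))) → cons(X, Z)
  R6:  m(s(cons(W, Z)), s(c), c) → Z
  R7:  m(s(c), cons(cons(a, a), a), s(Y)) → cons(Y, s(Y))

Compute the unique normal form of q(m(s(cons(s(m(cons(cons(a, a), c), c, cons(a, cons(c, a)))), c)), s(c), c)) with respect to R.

1. q(m(s(cons(s(m(cons(cons(a, a), c), c, cons(a, cons(c, a)))), c)), s(c), c))  →  m(s(cons(s(m(cons(cons(a, a), c), c, cons(a, cons(c, a)))), c)), s(c), c)   [R3 at ε]
2. m(s(cons(s(m(cons(cons(a, a), c), c, cons(a, cons(c, a)))), c)), s(c), c)  →  c   [R6 at ε]

c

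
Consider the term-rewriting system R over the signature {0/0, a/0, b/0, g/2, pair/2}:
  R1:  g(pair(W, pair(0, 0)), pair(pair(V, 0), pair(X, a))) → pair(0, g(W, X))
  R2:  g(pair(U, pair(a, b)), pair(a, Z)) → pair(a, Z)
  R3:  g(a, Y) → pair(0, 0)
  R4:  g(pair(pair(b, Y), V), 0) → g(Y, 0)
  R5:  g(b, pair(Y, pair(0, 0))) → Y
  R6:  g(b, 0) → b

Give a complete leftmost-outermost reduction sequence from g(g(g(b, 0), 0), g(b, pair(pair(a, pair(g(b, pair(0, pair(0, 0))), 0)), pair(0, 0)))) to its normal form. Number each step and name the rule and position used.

a

1. g(g(g(b, 0), 0), g(b, pair(pair(a, pair(g(b, pair(0, pair(0, 0))), 0)), pair(0, 0))))  →  g(g(b, 0), g(b, pair(pair(a, pair(g(b, pair(0, pair(0, 0))), 0)), pair(0, 0))))   [R6 at 1.1]
2. g(g(b, 0), g(b, pair(pair(a, pair(g(b, pair(0, pair(0, 0))), 0)), pair(0, 0))))  →  g(b, g(b, pair(pair(a, pair(g(b, pair(0, pair(0, 0))), 0)), pair(0, 0))))   [R6 at 1]
3. g(b, g(b, pair(pair(a, pair(g(b, pair(0, pair(0, 0))), 0)), pair(0, 0))))  →  g(b, pair(a, pair(g(b, pair(0, pair(0, 0))), 0)))   [R5 at 2]
4. g(b, pair(a, pair(g(b, pair(0, pair(0, 0))), 0)))  →  g(b, pair(a, pair(0, 0)))   [R5 at 2.2.1]
5. g(b, pair(a, pair(0, 0)))  →  a   [R5 at ε]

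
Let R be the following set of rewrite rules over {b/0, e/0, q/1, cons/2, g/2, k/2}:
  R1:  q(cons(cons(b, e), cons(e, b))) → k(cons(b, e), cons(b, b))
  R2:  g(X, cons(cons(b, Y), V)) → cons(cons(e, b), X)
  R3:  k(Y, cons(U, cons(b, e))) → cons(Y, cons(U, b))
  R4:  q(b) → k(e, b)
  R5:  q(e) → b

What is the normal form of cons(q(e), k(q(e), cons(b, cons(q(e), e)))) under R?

cons(b, cons(b, cons(b, b)))

1. cons(q(e), k(q(e), cons(b, cons(q(e), e))))  →  cons(b, k(q(e), cons(b, cons(q(e), e))))   [R5 at 1]
2. cons(b, k(q(e), cons(b, cons(q(e), e))))  →  cons(b, k(b, cons(b, cons(q(e), e))))   [R5 at 2.1]
3. cons(b, k(b, cons(b, cons(q(e), e))))  →  cons(b, k(b, cons(b, cons(b, e))))   [R5 at 2.2.2.1]
4. cons(b, k(b, cons(b, cons(b, e))))  →  cons(b, cons(b, cons(b, b)))   [R3 at 2]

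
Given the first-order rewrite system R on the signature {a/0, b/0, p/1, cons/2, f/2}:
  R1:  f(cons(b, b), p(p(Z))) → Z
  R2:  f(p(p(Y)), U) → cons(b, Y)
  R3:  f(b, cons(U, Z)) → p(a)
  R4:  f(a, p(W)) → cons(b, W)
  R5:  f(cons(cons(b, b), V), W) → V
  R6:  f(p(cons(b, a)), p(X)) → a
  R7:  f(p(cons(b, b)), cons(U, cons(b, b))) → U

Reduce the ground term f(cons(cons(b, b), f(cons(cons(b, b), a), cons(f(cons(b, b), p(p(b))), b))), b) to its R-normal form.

1. f(cons(cons(b, b), f(cons(cons(b, b), a), cons(f(cons(b, b), p(p(b))), b))), b)  →  f(cons(cons(b, b), a), cons(f(cons(b, b), p(p(b))), b))   [R5 at ε]
2. f(cons(cons(b, b), a), cons(f(cons(b, b), p(p(b))), b))  →  a   [R5 at ε]

a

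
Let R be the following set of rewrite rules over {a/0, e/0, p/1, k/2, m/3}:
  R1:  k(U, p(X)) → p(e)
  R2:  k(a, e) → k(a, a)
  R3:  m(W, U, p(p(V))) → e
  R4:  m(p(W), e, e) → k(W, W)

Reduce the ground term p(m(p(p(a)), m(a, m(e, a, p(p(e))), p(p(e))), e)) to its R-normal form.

p(p(e))

1. p(m(p(p(a)), m(a, m(e, a, p(p(e))), p(p(e))), e))  →  p(m(p(p(a)), e, e))   [R3 at 1.2]
2. p(m(p(p(a)), e, e))  →  p(k(p(a), p(a)))   [R4 at 1]
3. p(k(p(a), p(a)))  →  p(p(e))   [R1 at 1]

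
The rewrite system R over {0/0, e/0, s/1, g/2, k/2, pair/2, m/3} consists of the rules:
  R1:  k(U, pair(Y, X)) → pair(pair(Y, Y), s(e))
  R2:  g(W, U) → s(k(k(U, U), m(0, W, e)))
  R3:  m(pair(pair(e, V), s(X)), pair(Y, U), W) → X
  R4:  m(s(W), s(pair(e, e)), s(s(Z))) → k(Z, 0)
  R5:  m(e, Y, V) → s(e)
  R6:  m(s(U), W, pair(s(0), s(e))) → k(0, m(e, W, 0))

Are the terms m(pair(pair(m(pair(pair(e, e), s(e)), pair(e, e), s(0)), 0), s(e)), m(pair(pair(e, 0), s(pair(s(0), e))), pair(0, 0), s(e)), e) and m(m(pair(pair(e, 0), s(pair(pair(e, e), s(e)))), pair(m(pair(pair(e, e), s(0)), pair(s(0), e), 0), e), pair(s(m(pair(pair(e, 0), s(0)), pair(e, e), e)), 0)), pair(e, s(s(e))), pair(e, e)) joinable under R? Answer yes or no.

yes — NF(t₁) = e, NF(t₂) = e

Reduce t₁ = m(pair(pair(m(pair(pair(e, e), s(e)), pair(e, e), s(0)), 0), s(e)), m(pair(pair(e, 0), s(pair(s(0), e))), pair(0, 0), s(e)), e):
1. m(pair(pair(m(pair(pair(e, e), s(e)), pair(e, e), s(0)), 0), s(e)), m(pair(pair(e, 0), s(pair(s(0), e))), pair(0, 0), s(e)), e)  →  m(pair(pair(e, 0), s(e)), m(pair(pair(e, 0), s(pair(s(0), e))), pair(0, 0), s(e)), e)   [R3 at 1.1.1]
2. m(pair(pair(e, 0), s(e)), m(pair(pair(e, 0), s(pair(s(0), e))), pair(0, 0), s(e)), e)  →  m(pair(pair(e, 0), s(e)), pair(s(0), e), e)   [R3 at 2]
3. m(pair(pair(e, 0), s(e)), pair(s(0), e), e)  →  e   [R3 at ε]

Reduce t₂ = m(m(pair(pair(e, 0), s(pair(pair(e, e), s(e)))), pair(m(pair(pair(e, e), s(0)), pair(s(0), e), 0), e), pair(s(m(pair(pair(e, 0), s(0)), pair(e, e), e)), 0)), pair(e, s(s(e))), pair(e, e)):
1. m(m(pair(pair(e, 0), s(pair(pair(e, e), s(e)))), pair(m(pair(pair(e, e), s(0)), pair(s(0), e), 0), e), pair(s(m(pair(pair(e, 0), s(0)), pair(e, e), e)), 0)), pair(e, s(s(e))), pair(e, e))  →  m(pair(pair(e, e), s(e)), pair(e, s(s(e))), pair(e, e))   [R3 at 1]
2. m(pair(pair(e, e), s(e)), pair(e, s(s(e))), pair(e, e))  →  e   [R3 at ε]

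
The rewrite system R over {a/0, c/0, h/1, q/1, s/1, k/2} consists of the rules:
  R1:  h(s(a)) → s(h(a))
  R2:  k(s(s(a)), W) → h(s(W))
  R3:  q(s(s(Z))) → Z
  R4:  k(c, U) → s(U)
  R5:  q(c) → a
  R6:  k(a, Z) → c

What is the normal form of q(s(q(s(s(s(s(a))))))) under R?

1. q(s(q(s(s(s(s(a)))))))  →  q(s(s(s(a))))   [R3 at 1.1]
2. q(s(s(s(a))))  →  s(a)   [R3 at ε]

s(a)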